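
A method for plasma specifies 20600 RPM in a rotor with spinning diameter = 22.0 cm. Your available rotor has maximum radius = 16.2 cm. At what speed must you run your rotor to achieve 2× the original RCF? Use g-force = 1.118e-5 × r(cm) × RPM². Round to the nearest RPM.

≈ 24006 RPM

Original rotor: r = 22.0 / 2 = 11 cm
RCF_original = 1.118 × 10⁻⁵ × 11 × (20600)² = 1.118 × 10⁻⁵ × 11 × 424,360,000 ≈ 52,187.8 × g
Target RCF = 2 × 52,187.8 ≈ 104,375.6 × g
104,375.6 = 1.118 × 10⁻⁵ × 16.2 × N²
N² = 104,375.6 / (18.1116 × 10⁻⁵) = 576,291,438
N ≈ √576,291,438 ≈ 24,006.1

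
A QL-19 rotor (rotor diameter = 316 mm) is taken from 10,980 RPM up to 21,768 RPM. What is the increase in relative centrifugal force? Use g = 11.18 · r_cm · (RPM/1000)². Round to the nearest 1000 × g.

62000 g

r = 316 mm / 2 = 158 mm = 15.8 cm
RCF₁ = 11.18 × 15.8 × (10.98)² = 11.18 × 15.8 × 120.5604 ≈ 21,296.3 × g
RCF₂ = 11.18 × 15.8 × (21.768)² = 11.18 × 15.8 × 473.845824 ≈ 83,702 × g
Increase = 83,702 − 21,296.3 = 62,405.7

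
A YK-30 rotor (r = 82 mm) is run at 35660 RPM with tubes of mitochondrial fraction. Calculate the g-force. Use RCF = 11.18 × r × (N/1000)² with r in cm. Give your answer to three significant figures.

117000 × g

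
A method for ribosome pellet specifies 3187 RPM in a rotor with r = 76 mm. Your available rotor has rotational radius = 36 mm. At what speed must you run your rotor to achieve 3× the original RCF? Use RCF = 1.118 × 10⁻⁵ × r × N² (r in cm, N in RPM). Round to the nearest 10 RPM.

Original rotor: r = 76 mm = 7.6 cm
RCF = 1.118 × 10⁻⁵ × r × N²
RCF_original = 1.118 × 10⁻⁵ × 7.6 × (3187)² = 1.118 × 10⁻⁵ × 7.6 × 10,156,969 ≈ 863 × g
Target RCF = 3 × 863 ≈ 2,589 × g
Your rotor: r = 36 mm = 3.6 cm
2,589 = 1.118 × 10⁻⁵ × 3.6 × N²
N² = 2,589 / (4.0248 × 10⁻⁵) = 64,326,178
N ≈ √64,326,178 ≈ 8,020.4

≈ 8020 RPM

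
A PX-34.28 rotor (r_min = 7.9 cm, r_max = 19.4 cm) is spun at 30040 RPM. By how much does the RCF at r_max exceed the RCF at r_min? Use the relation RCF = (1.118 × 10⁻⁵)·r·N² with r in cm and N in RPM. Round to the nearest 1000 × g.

RCF_max = 1.118 × 10⁻⁵ × 19.4 × (30040)² = 1.118 × 10⁻⁵ × 19.4 × 902,401,600 ≈ 195,723.7 × g
RCF_min = 1.118 × 10⁻⁵ × 7.9 × (30040)² = 1.118 × 10⁻⁵ × 7.9 × 902,401,600 ≈ 79,701.9 × g
ΔRCF = 195,723.7 − 79,701.9 = 116,021.8

ΔRCF ≈ 116000 x g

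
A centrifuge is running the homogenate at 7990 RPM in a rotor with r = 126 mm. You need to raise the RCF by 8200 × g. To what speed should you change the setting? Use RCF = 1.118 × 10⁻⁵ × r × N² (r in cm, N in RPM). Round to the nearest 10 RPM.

r = 126 mm = 12.6 cm
Current RCF = 1.118 × 10⁻⁵ × 12.6 × (7990)² = 1.118 × 10⁻⁵ × 12.6 × 63,840,100 ≈ 8,993 × g
Target RCF = 8,993 + 8,200 = 17,193 × g
N² = 17,193 / (14.0868 × 10⁻⁵) = 122,050,430
N ≈ √122,050,430 ≈ 11,047.6

≈ 11050 RPM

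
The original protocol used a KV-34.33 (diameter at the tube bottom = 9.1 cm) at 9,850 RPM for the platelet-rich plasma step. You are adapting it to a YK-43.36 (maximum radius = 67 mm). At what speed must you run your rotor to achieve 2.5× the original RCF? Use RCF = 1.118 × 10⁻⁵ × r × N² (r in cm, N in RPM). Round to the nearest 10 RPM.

Original rotor: r = 9.1 / 2 = 4.55 cm
RCF = 1.118 × 10⁻⁵ × r × N²
RCF_original = 1.118 × 10⁻⁵ × 4.55 × (9850)² = 1.118 × 10⁻⁵ × 4.55 × 97,022,500 ≈ 4,935.4 × g
Target RCF = 2.5 × 4,935.4 ≈ 12,338.5 × g
Your rotor: r = 67 mm = 6.7 cm
12,338.5 = 1.118 × 10⁻⁵ × 6.7 × N²
N² = 12,338.5 / (7.4906 × 10⁻⁵) = 164,719,782
N ≈ √164,719,782 ≈ 12,834.3

≈ 12830 RPM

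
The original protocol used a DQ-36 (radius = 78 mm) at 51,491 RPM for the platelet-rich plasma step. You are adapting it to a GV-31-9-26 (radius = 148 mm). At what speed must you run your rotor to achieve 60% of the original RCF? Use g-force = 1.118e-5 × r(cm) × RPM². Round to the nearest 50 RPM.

28950 RPM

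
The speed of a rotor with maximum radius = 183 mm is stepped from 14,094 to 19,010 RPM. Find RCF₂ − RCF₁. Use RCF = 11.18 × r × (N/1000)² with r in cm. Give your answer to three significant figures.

≈ 33300 x g

r = 183 mm = 18.3 cm
RCF₁ = 11.18 × 18.3 × (14.094)² = 11.18 × 18.3 × 198.640836 ≈ 40,640.7 × g
RCF₂ = 11.18 × 18.3 × (19.01)² = 11.18 × 18.3 × 361.3801 ≈ 73,936.2 × g
Increase = 73,936.2 − 40,640.7 = 33,295.5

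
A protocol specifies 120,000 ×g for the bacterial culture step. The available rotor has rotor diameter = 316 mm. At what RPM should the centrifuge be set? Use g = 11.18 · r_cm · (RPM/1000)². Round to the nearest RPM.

N ≈ 26064 RPM

r = 316 mm / 2 = 158 mm = 15.8 cm
120,000 = 11.18 × 15.8 × (N/1000)²
(N/1000)² = 120,000 / 176.644 = 679.3324
N = 1000 × √679.3324 ≈ 26,064.0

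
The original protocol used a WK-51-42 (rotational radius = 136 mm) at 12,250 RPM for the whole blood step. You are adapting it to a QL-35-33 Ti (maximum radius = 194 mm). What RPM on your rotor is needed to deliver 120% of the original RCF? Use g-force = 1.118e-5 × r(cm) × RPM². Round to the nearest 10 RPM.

≈ 11240 RPM

Original rotor: r = 136 mm = 13.6 cm
RCF = 1.118 × 10⁻⁵ × r × N²
RCF_original = 1.118 × 10⁻⁵ × 13.6 × (12250)² = 1.118 × 10⁻⁵ × 13.6 × 150,062,500 ≈ 22,816.7 × g
Target RCF = 1.2 × 22,816.7 ≈ 27,380 × g
Your rotor: r = 194 mm = 19.4 cm
27,380 = 1.118 × 10⁻⁵ × 19.4 × N²
N² = 27,380 / (21.6892 × 10⁻⁵) = 126,237,943
N ≈ √126,237,943 ≈ 11,235.6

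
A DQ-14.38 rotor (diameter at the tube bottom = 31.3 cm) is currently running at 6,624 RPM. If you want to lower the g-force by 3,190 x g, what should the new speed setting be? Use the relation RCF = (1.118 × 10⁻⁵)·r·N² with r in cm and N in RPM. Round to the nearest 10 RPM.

5060 RPM

r = 31.3 / 2 = 15.65 cm
Current RCF = 1.118 × 10⁻⁵ × 15.65 × (6624)² = 1.118 × 10⁻⁵ × 15.65 × 43,877,376 ≈ 7,677.1 × g
Target RCF = 7,677.1 − 3,190 = 4,487.1 × g
N² = 4,487.1 / (17.4967 × 10⁻⁵) = 25,645,407
N ≈ √25,645,407 ≈ 5,064.1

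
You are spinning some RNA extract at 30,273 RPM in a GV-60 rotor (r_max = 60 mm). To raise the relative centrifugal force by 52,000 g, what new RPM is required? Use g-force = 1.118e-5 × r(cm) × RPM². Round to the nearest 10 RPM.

41130 RPM

r = 60 mm = 6.0 cm
Current RCF = 1.118 × 10⁻⁵ × 6 × (30273)² = 1.118 × 10⁻⁵ × 6 × 916,454,529 ≈ 61,475.8 × g
Target RCF = 61,475.8 + 52,000 = 113,475.8 × g
N² = 113,475.8 / (6.708 × 10⁻⁵) = 1,691,648,778
N ≈ √1,691,648,778 ≈ 41,129.7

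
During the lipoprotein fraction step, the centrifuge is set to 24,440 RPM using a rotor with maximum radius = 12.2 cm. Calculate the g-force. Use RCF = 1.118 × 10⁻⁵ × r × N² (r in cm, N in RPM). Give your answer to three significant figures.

81500 × g

RCF = 1.118 × 10⁻⁵ × r × N²
RCF = 1.118 × 10⁻⁵ × 12.2 × (24440)² = 1.118 × 10⁻⁵ × 12.2 × 597,313,600 ≈ 81,471.2 × g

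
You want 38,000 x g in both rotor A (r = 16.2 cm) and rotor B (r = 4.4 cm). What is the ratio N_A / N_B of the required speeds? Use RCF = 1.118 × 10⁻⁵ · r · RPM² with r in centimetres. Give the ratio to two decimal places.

At fixed RCF, N ∝ 1/√r, so N_A/N_B = √(r_B/r_A) = √(4.4/16.2) = √0.271605 = 0.5212.

0.52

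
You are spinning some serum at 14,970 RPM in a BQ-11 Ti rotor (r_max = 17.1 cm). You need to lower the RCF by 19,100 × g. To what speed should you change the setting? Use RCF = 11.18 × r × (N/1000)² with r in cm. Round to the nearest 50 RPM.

N₂ ≈ 11150 RPM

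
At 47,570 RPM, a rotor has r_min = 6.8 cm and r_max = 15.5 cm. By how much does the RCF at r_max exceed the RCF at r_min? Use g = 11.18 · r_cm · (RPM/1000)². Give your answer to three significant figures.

RCF_max = 11.18 × 15.5 × (47.57)² = 11.18 × 15.5 × 2,262.9049 ≈ 392,138.8 × g
RCF_min = 11.18 × 6.8 × (47.57)² = 11.18 × 6.8 × 2,262.9049 ≈ 172,035.1 × g
ΔRCF = 392,138.8 − 172,035.1 = 220,103.7

220000 x g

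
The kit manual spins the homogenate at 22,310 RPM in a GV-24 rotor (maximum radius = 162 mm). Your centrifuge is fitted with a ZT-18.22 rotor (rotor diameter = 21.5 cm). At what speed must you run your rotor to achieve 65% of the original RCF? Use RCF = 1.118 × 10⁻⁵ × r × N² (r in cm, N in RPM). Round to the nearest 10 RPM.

22080 RPM

Original rotor: r = 162 mm = 16.2 cm
RCF_original = 1.118 × 10⁻⁵ × 16.2 × (22310)² = 1.118 × 10⁻⁵ × 16.2 × 497,736,100 ≈ 90,148 × g
Target RCF = 0.65 × 90,148 ≈ 58,596.2 × g
Your rotor: r = 21.5 / 2 = 10.75 cm
58,596.2 = 1.118 × 10⁻⁵ × 10.75 × N²
N² = 58,596.2 / (12.0185 × 10⁻⁵) = 487,550,027
N ≈ √487,550,027 ≈ 22,080.5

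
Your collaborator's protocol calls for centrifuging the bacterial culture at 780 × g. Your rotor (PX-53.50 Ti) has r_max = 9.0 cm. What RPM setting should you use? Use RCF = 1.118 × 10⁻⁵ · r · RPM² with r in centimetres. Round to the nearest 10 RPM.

780 = 1.118 × 10⁻⁵ × 9 × N²
N² = 780 / (10.062 × 10⁻⁵) = 7,751,938
N ≈ √7,751,938 ≈ 2,784.2

≈ 2780 RPM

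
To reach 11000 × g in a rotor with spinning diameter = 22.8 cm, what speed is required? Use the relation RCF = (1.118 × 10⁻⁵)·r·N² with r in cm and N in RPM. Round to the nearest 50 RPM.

r = 22.8 / 2 = 11.4 cm
11,000 = 1.118 × 10⁻⁵ × 11.4 × N²
N² = 11,000 / (12.7452 × 10⁻⁵) = 86,307,002
N ≈ √86,307,002 ≈ 9,290.2

≈ 9300 RPM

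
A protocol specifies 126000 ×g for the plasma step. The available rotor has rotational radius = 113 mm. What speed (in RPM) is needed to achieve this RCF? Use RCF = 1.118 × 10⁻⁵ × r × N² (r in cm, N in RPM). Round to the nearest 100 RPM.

N ≈ 31600 RPM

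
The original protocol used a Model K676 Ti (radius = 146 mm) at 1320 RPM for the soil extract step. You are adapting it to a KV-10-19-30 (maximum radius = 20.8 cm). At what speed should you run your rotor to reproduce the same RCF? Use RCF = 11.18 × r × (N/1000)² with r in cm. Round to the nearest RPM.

Original rotor: r = 146 mm = 14.6 cm
RCF_original = 11.18 × 14.6 × (1.32)² = 11.18 × 14.6 × 1.7424 ≈ 284.4 × g
284.4 = 11.18 × 20.8 × (N/1000)²
(N/1000)² = 284.4 / 232.544 = 1.222994
N = 1000 × √1.222994 ≈ 1,105.9

≈ 1106 RPM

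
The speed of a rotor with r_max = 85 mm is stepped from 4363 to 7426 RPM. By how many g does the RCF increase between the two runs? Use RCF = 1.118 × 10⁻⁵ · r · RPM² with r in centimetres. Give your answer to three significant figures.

r = 85 mm = 8.5 cm
RCF₁ = 1.118 × 10⁻⁵ × 8.5 × (4363)² = 1.118 × 10⁻⁵ × 8.5 × 19,035,769 ≈ 1,809 × g
RCF₂ = 1.118 × 10⁻⁵ × 8.5 × (7426)² = 1.118 × 10⁻⁵ × 8.5 × 55,145,476 ≈ 5,240.5 × g
Increase = 5,240.5 − 1,809 = 3,431.5

≈ 3430 g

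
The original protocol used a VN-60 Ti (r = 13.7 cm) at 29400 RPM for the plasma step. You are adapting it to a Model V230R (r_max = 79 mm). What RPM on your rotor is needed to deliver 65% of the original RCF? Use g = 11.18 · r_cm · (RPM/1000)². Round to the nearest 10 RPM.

RCF = 11.18 × r × (N/1000)²
RCF_original = 11.18 × 13.7 × (29.4)² = 11.18 × 13.7 × 864.36 ≈ 132,390.6 × g
Target RCF = 0.65 × 132,390.6 ≈ 86,053.9 × g
Your rotor: r = 79 mm = 7.9 cm
86,053.9 = 11.18 × 7.9 × (N/1000)²
(N/1000)² = 86,053.9 / 88.322 = 974.3201
N = 1000 × √974.3201 ≈ 31,214.1

31210 RPM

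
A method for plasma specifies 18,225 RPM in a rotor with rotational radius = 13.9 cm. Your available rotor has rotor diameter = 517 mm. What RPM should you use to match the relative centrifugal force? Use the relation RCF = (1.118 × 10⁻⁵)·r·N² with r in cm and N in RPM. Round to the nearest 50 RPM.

RCF_original = 1.118 × 10⁻⁵ × 13.9 × (18225)² = 1.118 × 10⁻⁵ × 13.9 × 332,150,625 ≈ 51,616.9 × g
Your rotor: r = 517 mm / 2 = 258.5 mm = 25.85 cm
51,616.9 = 1.118 × 10⁻⁵ × 25.85 × N²
N² = 51,616.9 / (28.9003 × 10⁻⁵) = 178,603,336
N ≈ √178,603,336 ≈ 13,364.3

≈ 13350 RPM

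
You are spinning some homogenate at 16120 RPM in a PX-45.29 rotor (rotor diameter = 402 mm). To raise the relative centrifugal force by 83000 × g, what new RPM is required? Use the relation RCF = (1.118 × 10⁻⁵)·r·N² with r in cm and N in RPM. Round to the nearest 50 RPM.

N₂ ≈ 25100 RPM

r = 402 mm / 2 = 201 mm = 20.1 cm
Current RCF = 1.118 × 10⁻⁵ × 20.1 × (16120)² = 1.118 × 10⁻⁵ × 20.1 × 259,854,400 ≈ 58,394 × g
Target RCF = 58,394 + 83,000 = 141,394 × g
N² = 141,394 / (22.4718 × 10⁻⁵) = 629,206,383
N ≈ √629,206,383 ≈ 25,084.0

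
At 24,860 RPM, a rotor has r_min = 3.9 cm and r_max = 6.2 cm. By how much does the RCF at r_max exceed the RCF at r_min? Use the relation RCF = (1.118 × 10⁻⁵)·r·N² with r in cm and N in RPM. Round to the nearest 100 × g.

RCF_max = 1.118 × 10⁻⁵ × 6.2 × (24860)² = 1.118 × 10⁻⁵ × 6.2 × 618,019,600 ≈ 42,838.6 × g
RCF_min = 1.118 × 10⁻⁵ × 3.9 × (24860)² = 1.118 × 10⁻⁵ × 3.9 × 618,019,600 ≈ 26,946.9 × g
ΔRCF = 42,838.6 − 26,946.9 = 15,891.7

ΔRCF ≈ 15900 x g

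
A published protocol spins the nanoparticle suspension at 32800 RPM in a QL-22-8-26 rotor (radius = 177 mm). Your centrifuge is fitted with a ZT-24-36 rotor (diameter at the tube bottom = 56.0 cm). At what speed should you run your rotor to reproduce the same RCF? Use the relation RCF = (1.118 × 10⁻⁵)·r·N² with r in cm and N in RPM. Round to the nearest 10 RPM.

26080 RPM

Original rotor: r = 177 mm = 17.7 cm
RCF_original = 1.118 × 10⁻⁵ × 17.7 × (32800)² = 1.118 × 10⁻⁵ × 17.7 × 1,075,840,000 ≈ 212,893.7 × g
Your rotor: r = 56.0 / 2 = 28 cm
212,893.7 = 1.118 × 10⁻⁵ × 28 × N²
N² = 212,893.7 / (31.304 × 10⁻⁵) = 680,084,654
N ≈ √680,084,654 ≈ 26,078.4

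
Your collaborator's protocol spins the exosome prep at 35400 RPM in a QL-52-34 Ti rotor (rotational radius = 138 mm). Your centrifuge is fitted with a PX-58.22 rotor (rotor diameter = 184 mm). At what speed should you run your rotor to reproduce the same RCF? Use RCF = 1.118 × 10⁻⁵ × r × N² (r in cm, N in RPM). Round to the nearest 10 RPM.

43360 RPM

Original rotor: r = 138 mm = 13.8 cm
RCF_original = 1.118 × 10⁻⁵ × 13.8 × (35400)² = 1.118 × 10⁻⁵ × 13.8 × 1,253,160,000 ≈ 193,342.5 × g
Your rotor: r = 184 mm / 2 = 92 mm = 9.2 cm
193,342.5 = 1.118 × 10⁻⁵ × 9.2 × N²
N² = 193,342.5 / (10.2856 × 10⁻⁵) = 1,879,739,636
N ≈ √1,879,739,636 ≈ 43,356.0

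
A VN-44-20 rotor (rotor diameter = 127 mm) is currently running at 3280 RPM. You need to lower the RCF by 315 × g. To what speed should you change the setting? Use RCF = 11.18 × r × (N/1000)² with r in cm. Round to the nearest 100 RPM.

≈ 2500 RPM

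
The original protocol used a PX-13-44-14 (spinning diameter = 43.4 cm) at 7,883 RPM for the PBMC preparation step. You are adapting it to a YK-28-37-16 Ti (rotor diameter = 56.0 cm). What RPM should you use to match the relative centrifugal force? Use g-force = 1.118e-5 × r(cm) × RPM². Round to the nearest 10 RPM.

≈ 6940 RPM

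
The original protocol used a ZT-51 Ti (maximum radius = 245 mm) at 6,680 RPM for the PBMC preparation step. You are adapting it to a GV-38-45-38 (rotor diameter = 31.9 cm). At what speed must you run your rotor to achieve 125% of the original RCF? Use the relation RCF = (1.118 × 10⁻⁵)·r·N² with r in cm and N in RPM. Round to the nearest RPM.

Original rotor: r = 245 mm = 24.5 cm
RCF_original = 1.118 × 10⁻⁵ × 24.5 × (6680)² = 1.118 × 10⁻⁵ × 24.5 × 44,622,400 ≈ 12,222.5 × g
Target RCF = 1.25 × 12,222.5 ≈ 15,278.1 × g
Your rotor: r = 31.9 / 2 = 15.95 cm
15,278.1 = 1.118 × 10⁻⁵ × 15.95 × N²
N² = 15,278.1 / (17.8321 × 10⁻⁵) = 85,677,514
N ≈ √85,677,514 ≈ 9,256.2

≈ 9256 RPM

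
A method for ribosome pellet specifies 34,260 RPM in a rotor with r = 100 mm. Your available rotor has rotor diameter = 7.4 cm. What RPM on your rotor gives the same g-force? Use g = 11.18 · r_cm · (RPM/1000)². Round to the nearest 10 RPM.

Original rotor: r = 100 mm = 10.0 cm
RCF_original = 11.18 × 10 × (34.26)² = 11.18 × 10 × 1,173.7476 ≈ 131,225 × g
Your rotor: r = 7.4 / 2 = 3.7 cm
131,225 = 11.18 × 3.7 × (N/1000)²
(N/1000)² = 131,225 / 41.366 = 3172.291
N = 1000 × √3172.291 ≈ 56,323.1

56320 RPM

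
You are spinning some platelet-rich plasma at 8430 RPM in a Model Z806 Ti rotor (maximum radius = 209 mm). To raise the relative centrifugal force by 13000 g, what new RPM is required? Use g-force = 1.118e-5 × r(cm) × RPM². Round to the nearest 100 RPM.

N₂ ≈ 11300 RPM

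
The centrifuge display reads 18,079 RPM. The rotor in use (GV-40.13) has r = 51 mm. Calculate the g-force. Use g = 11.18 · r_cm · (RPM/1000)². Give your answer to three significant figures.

18600 x g

r = 51 mm = 5.1 cm
RCF = 11.18 × 5.1 × (18.079)² = 11.18 × 5.1 × 326.850241 ≈ 18,636.3 × g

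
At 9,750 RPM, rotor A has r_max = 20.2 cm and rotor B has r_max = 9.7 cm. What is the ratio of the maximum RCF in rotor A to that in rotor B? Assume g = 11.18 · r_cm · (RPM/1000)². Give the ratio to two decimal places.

2.08

At fixed N, RCF ∝ r, so RCF_A/RCF_B = r_A/r_B = 20.2 / 9.7 = 2.0825.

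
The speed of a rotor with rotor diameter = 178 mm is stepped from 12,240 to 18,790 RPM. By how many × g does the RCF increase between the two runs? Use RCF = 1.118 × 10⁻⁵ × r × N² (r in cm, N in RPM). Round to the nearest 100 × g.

r = 178 mm / 2 = 89 mm = 8.9 cm
RCF₁ = 1.118 × 10⁻⁵ × 8.9 × (12240)² = 1.118 × 10⁻⁵ × 8.9 × 149,817,600 ≈ 14,907.2 × g
RCF₂ = 1.118 × 10⁻⁵ × 8.9 × (18790)² = 1.118 × 10⁻⁵ × 8.9 × 353,064,100 ≈ 35,130.6 × g
Increase = 35,130.6 − 14,907.2 = 20,223.4

20200 × g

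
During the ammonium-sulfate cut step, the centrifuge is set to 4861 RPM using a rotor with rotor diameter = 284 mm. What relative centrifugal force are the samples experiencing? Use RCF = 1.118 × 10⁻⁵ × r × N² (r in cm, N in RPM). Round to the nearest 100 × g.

r = 284 mm / 2 = 142 mm = 14.2 cm
RCF = 1.118 × 10⁻⁵ × 14.2 × (4861)² = 1.118 × 10⁻⁵ × 14.2 × 23,629,321 ≈ 3,751.3 × g

3800 × g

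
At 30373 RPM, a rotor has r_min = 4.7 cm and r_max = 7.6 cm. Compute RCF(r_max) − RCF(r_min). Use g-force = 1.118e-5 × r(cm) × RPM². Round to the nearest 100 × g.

ΔRCF = 1.118 × 10⁻⁵ × (r_max − r_min) × N² = 1.118 × 10⁻⁵ × 2.9 × 922,519,129 ≈ 29,909.9

≈ 29900 x g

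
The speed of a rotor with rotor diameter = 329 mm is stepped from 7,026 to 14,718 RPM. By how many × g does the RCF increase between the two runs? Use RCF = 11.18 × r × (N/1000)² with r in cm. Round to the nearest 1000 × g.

≈ 31000 × g

r = 329 mm / 2 = 164.5 mm = 16.45 cm
RCF₁ = 11.18 × 16.45 × (7.026)² = 11.18 × 16.45 × 49.364676 ≈ 9,078.7 × g
RCF₂ = 11.18 × 16.45 × (14.718)² = 11.18 × 16.45 × 216.619524 ≈ 39,838.7 × g
Increase = 39,838.7 − 9,078.7 = 30,760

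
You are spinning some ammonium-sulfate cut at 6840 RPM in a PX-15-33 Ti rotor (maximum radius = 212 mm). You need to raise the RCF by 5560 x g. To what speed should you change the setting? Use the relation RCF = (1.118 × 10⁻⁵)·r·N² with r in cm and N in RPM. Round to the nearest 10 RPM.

r = 212 mm = 21.2 cm
Current RCF = 1.118 × 10⁻⁵ × 21.2 × (6840)² = 1.118 × 10⁻⁵ × 21.2 × 46,785,600 ≈ 11,088.9 × g
Target RCF = 11,088.9 + 5,560 = 16,648.9 × g
N² = 16,648.9 / (23.7016 × 10⁻⁵) = 70,243,781
N ≈ √70,243,781 ≈ 8,381.2

8380 RPM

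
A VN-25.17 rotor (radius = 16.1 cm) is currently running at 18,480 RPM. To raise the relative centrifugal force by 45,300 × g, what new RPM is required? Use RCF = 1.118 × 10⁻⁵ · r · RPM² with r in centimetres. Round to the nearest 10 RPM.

24360 RPM

Current RCF = 1.118 × 10⁻⁵ × 16.1 × (18480)² = 1.118 × 10⁻⁵ × 16.1 × 341,510,400 ≈ 61,471.2 × g
Target RCF = 61,471.2 + 45,300 = 106,771.2 × g
N² = 106,771.2 / (17.9998 × 10⁻⁵) = 593,179,924
N ≈ √593,179,924 ≈ 24,355.3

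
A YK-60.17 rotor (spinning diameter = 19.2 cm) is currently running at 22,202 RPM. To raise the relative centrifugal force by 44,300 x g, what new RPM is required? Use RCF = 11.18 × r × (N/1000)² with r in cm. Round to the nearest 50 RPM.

N₂ ≈ 30100 RPM

r = 19.2 / 2 = 9.6 cm
Current RCF = 11.18 × 9.6 × (22.202)² = 11.18 × 9.6 × 492.928804 ≈ 52,905.1 × g
Target RCF = 52,905.1 + 44,300 = 97,205.1 × g
(N/1000)² = 97,205.1 / 107.328 = 905.6826
N = 1000 × √905.6826 ≈ 30,094.6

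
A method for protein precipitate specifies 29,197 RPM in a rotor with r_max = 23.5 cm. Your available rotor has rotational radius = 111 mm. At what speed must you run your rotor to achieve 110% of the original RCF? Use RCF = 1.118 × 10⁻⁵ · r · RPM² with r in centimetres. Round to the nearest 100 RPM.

44600 RPM

RCF = 1.118 × 10⁻⁵ × r × N²
RCF_original = 1.118 × 10⁻⁵ × 23.5 × (29197)² = 1.118 × 10⁻⁵ × 23.5 × 852,464,809 ≈ 223,968.1 × g
Target RCF = 1.1 × 223,968.1 ≈ 246,364.9 × g
Your rotor: r = 111 mm = 11.1 cm
246,364.9 = 1.118 × 10⁻⁵ × 11.1 × N²
N² = 246,364.9 / (12.4098 × 10⁻⁵) = 1,985,244,726
N ≈ √1,985,244,726 ≈ 44,556.1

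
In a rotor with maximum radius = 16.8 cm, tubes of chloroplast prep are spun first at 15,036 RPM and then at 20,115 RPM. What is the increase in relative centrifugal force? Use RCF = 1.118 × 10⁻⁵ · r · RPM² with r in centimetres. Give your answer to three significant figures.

≈ 33500 x g

RCF₁ = 1.118 × 10⁻⁵ × 16.8 × (15036)² = 1.118 × 10⁻⁵ × 16.8 × 226,081,296 ≈ 42,463.5 × g
RCF₂ = 1.118 × 10⁻⁵ × 16.8 × (20115)² = 1.118 × 10⁻⁵ × 16.8 × 404,613,225 ≈ 75,996.1 × g
Increase = 75,996.1 − 42,463.5 = 33,532.6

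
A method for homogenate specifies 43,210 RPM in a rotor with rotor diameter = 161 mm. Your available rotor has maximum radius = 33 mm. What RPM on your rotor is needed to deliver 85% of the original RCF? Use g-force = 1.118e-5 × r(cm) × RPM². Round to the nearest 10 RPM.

≈ 62220 RPM

Original rotor: r = 161 mm / 2 = 80.5 mm = 8.05 cm
RCF = 1.118 × 10⁻⁵ × r × N²
RCF_original = 1.118 × 10⁻⁵ × 8.05 × (43210)² = 1.118 × 10⁻⁵ × 8.05 × 1,867,104,100 ≈ 168,037.5 × g
Target RCF = 0.85 × 168,037.5 ≈ 142,831.9 × g
Your rotor: r = 33 mm = 3.3 cm
142,831.9 = 1.118 × 10⁻⁵ × 3.3 × N²
N² = 142,831.9 / (3.6894 × 10⁻⁵) = 3,871,412,696
N ≈ √3,871,412,696 ≈ 62,220.7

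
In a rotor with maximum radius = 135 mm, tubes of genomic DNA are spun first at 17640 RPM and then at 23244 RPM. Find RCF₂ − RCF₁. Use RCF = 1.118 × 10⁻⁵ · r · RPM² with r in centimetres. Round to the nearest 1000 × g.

r = 135 mm = 13.5 cm
RCF₁ = 1.118 × 10⁻⁵ × 13.5 × (17640)² = 1.118 × 10⁻⁵ × 13.5 × 311,169,600 ≈ 46,964.8 × g
RCF₂ = 1.118 × 10⁻⁵ × 13.5 × (23244)² = 1.118 × 10⁻⁵ × 13.5 × 540,283,536 ≈ 81,545 × g
Increase = 81,545 − 46,964.8 = 34,580.2

35000 ×g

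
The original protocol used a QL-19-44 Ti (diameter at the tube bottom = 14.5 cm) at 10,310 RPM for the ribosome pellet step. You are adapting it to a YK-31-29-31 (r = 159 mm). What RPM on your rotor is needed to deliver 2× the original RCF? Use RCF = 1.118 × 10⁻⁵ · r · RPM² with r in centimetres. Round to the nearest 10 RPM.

Original rotor: r = 14.5 / 2 = 7.25 cm
RCF_original = 1.118 × 10⁻⁵ × 7.25 × (10310)² = 1.118 × 10⁻⁵ × 7.25 × 106,296,100 ≈ 8,615.8 × g
Target RCF = 2 × 8,615.8 ≈ 17,231.6 × g
Your rotor: r = 159 mm = 15.9 cm
17,231.6 = 1.118 × 10⁻⁵ × 15.9 × N²
N² = 17,231.6 / (17.7762 × 10⁻⁵) = 96,936,353
N ≈ √96,936,353 ≈ 9,845.6

9850 RPM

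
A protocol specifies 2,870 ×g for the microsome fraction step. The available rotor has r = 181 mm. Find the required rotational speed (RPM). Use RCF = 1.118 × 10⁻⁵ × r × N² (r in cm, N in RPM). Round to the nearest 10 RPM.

3770 RPM

r = 181 mm = 18.1 cm
RCF = 1.118 × 10⁻⁵ × r × N²
2,870 = 1.118 × 10⁻⁵ × 18.1 × N²
N² = 2,870 / (20.2358 × 10⁻⁵) = 14,182,785
N ≈ √14,182,785 ≈ 3,766.0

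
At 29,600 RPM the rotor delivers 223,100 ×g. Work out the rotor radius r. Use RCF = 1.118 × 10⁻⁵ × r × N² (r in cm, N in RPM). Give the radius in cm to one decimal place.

≈ 22.8 cm

RCF = 1.118 × 10⁻⁵ × r × N²
223100 = 1.118 × 10⁻⁵ × r × (29600)²
r = 223100 / (1.118 × 10⁻⁵ × 876,160,000) = 223100 / 9795.469 ≈ 22.776 cm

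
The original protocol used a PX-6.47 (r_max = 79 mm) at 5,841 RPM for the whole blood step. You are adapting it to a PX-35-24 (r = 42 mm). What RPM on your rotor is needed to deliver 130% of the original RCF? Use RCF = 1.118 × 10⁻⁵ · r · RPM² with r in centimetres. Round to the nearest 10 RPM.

≈ 9130 RPM

Original rotor: r = 79 mm = 7.9 cm
RCF_original = 1.118 × 10⁻⁵ × 7.9 × (5841)² = 1.118 × 10⁻⁵ × 7.9 × 34,117,281 ≈ 3,013.3 × g
Target RCF = 1.3 × 3,013.3 ≈ 3,917.3 × g
Your rotor: r = 42 mm = 4.2 cm
3,917.3 = 1.118 × 10⁻⁵ × 4.2 × N²
N² = 3,917.3 / (4.6956 × 10⁻⁵) = 83,424,908
N ≈ √83,424,908 ≈ 9,133.7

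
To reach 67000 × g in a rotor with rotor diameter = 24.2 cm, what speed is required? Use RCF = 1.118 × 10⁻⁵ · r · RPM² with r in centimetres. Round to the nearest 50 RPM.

r = 24.2 / 2 = 12.1 cm
RCF = 1.118 × 10⁻⁵ × r × N²
67,000 = 1.118 × 10⁻⁵ × 12.1 × N²
N² = 67,000 / (13.5278 × 10⁻⁵) = 495,276,394
N ≈ √495,276,394 ≈ 22,254.8

≈ 22250 RPM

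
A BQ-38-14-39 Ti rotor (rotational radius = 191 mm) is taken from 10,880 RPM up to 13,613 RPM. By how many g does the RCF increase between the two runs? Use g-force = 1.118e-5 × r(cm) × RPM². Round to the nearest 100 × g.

≈ 14300 g

r = 191 mm = 19.1 cm
RCF₁ = 1.118 × 10⁻⁵ × 19.1 × (10880)² = 1.118 × 10⁻⁵ × 19.1 × 118,374,400 ≈ 25,277.4 × g
RCF₂ = 1.118 × 10⁻⁵ × 19.1 × (13613)² = 1.118 × 10⁻⁵ × 19.1 × 185,313,769 ≈ 39,571.5 × g
Increase = 39,571.5 − 25,277.4 = 14,294.1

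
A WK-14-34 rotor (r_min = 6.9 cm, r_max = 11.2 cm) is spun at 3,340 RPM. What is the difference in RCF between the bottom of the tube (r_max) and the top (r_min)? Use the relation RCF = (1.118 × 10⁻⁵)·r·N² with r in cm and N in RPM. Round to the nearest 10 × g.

RCF_max = 1.118 × 10⁻⁵ × 11.2 × (3340)² = 1.118 × 10⁻⁵ × 11.2 × 11,155,600 ≈ 1,396.9 × g
RCF_min = 1.118 × 10⁻⁵ × 6.9 × (3340)² = 1.118 × 10⁻⁵ × 6.9 × 11,155,600 ≈ 860.6 × g
ΔRCF = 1,396.9 − 860.6 = 536.3

ΔRCF ≈ 540 g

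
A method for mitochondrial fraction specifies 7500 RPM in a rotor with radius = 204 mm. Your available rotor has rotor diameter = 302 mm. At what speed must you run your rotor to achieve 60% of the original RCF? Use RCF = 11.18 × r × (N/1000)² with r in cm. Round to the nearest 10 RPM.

6750 RPM

Original rotor: r = 204 mm = 20.4 cm
RCF_original = 11.18 × 20.4 × (7.5)² = 11.18 × 20.4 × 56.25 ≈ 12,829 × g
Target RCF = 0.6 × 12,829 ≈ 7,697.4 × g
Your rotor: r = 302 mm / 2 = 151 mm = 15.1 cm
7,697.4 = 11.18 × 15.1 × (N/1000)²
(N/1000)² = 7,697.4 / 168.818 = 45.59585
N = 1000 × √45.59585 ≈ 6,752.5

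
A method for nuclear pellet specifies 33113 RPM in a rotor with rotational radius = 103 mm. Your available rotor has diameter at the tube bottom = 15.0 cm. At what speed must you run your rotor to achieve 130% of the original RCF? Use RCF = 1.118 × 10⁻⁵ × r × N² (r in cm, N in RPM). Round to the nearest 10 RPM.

≈ 44240 RPM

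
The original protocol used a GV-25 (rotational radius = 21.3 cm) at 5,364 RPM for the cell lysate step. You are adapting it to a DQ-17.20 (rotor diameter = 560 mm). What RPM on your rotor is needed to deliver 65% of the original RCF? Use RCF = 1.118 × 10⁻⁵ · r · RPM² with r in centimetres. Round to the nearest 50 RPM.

≈ 3750 RPM

RCF_original = 1.118 × 10⁻⁵ × 21.3 × (5364)² = 1.118 × 10⁻⁵ × 21.3 × 28,772,496 ≈ 6,851.7 × g
Target RCF = 0.65 × 6,851.7 ≈ 4,453.6 × g
Your rotor: r = 560 mm / 2 = 280 mm = 28 cm
4,453.6 = 1.118 × 10⁻⁵ × 28 × N²
N² = 4,453.6 / (31.304 × 10⁻⁵) = 14,226,936
N ≈ √14,226,936 ≈ 3,771.9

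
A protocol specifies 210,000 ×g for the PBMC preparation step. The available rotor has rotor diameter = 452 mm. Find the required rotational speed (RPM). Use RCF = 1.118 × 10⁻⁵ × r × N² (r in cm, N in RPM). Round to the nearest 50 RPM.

≈ 28850 RPM

r = 452 mm / 2 = 226 mm = 22.6 cm
210,000 = 1.118 × 10⁻⁵ × 22.6 × N²
N² = 210,000 / (25.2668 × 10⁻⁵) = 831,130,179
N ≈ √831,130,179 ≈ 28,829.3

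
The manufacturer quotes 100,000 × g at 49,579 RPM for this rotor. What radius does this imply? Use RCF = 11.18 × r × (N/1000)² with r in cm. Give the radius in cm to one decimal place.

100000 = 11.18 × r × (49.579)²
r = 100000 / (11.18 × 2458.077241) = 100000 / 27481.3 ≈ 3.639 cm

r ≈ 3.6 cm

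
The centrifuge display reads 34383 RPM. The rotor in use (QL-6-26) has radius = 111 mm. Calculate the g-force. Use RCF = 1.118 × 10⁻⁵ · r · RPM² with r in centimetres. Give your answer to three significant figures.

147000 g

r = 111 mm = 11.1 cm
RCF = 1.118 × 10⁻⁵ × 11.1 × (34383)² = 1.118 × 10⁻⁵ × 11.1 × 1,182,190,689 ≈ 146,707.5 × g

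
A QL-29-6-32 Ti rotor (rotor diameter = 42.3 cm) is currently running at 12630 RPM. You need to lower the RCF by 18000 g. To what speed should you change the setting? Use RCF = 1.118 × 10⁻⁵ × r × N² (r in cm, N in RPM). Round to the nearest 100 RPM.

≈ 9100 RPM

r = 42.3 / 2 = 21.15 cm
Current RCF = 1.118 × 10⁻⁵ × 21.15 × (12630)² = 1.118 × 10⁻⁵ × 21.15 × 159,516,900 ≈ 37,718.9 × g
Target RCF = 37,718.9 − 18,000 = 19,718.9 × g
N² = 19,718.9 / (23.6457 × 10⁻⁵) = 83,393,175
N ≈ √83,393,175 ≈ 9,132.0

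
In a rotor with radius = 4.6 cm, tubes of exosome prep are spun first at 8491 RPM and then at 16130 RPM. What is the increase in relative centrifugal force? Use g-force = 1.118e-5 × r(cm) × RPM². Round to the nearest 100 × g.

RCF₁ = 1.118 × 10⁻⁵ × 4.6 × (8491)² = 1.118 × 10⁻⁵ × 4.6 × 72,097,081 ≈ 3,707.8 × g
RCF₂ = 1.118 × 10⁻⁵ × 4.6 × (16130)² = 1.118 × 10⁻⁵ × 4.6 × 260,176,900 ≈ 13,380.4 × g
Increase = 13,380.4 − 3,707.8 = 9,672.6

≈ 9700 × g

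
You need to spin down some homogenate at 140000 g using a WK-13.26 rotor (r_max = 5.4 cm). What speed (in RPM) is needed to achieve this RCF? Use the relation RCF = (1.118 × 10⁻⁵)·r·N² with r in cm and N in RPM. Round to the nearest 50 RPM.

N ≈ 48150 RPM

140,000 = 1.118 × 10⁻⁵ × 5.4 × N²
N² = 140,000 / (6.0372 × 10⁻⁵) = 2,318,955,807
N ≈ √2,318,955,807 ≈ 48,155.5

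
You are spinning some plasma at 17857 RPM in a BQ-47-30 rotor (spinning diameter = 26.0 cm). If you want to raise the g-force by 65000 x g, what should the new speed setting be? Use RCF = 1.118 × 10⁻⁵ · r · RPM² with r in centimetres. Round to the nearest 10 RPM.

27680 RPM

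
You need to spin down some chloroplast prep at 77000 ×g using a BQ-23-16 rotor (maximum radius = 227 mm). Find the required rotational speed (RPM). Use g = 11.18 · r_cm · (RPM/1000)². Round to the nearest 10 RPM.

r = 227 mm = 22.7 cm
RCF = 11.18 × r × (N/1000)²
77,000 = 11.18 × 22.7 × (N/1000)²
(N/1000)² = 77,000 / 253.786 = 303.4052
N = 1000 × √303.4052 ≈ 17,418.5

≈ 17420 RPM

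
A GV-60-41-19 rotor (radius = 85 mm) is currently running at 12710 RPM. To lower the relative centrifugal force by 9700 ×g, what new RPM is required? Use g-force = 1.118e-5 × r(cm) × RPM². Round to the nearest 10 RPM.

≈ 7710 RPM

r = 85 mm = 8.5 cm
Current RCF = 1.118 × 10⁻⁵ × 8.5 × (12710)² = 1.118 × 10⁻⁵ × 8.5 × 161,544,100 ≈ 15,351.5 × g
Target RCF = 15,351.5 − 9,700 = 5,651.5 × g
N² = 5,651.5 / (9.503 × 10⁻⁵) = 59,470,693
N ≈ √59,470,693 ≈ 7,711.7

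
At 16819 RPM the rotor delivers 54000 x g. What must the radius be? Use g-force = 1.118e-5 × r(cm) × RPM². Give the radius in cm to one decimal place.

17.1 cm

54000 = 1.118 × 10⁻⁵ × r × (16819)²
r = 54000 / (1.118 × 10⁻⁵ × 282,878,761) = 54000 / 3162.585 ≈ 17.075 cm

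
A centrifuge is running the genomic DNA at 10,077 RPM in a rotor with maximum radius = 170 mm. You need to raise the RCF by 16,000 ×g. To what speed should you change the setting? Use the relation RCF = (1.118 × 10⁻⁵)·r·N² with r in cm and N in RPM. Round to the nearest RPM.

r = 170 mm = 17.0 cm
Current RCF = 1.118 × 10⁻⁵ × 17 × (10077)² = 1.118 × 10⁻⁵ × 17 × 101,545,929 ≈ 19,299.8 × g
Target RCF = 19,299.8 + 16,000 = 35,299.8 × g
N² = 35,299.8 / (19.006 × 10⁻⁵) = 185,729,770
N ≈ √185,729,770 ≈ 13,628.3

N₂ ≈ 13628 RPM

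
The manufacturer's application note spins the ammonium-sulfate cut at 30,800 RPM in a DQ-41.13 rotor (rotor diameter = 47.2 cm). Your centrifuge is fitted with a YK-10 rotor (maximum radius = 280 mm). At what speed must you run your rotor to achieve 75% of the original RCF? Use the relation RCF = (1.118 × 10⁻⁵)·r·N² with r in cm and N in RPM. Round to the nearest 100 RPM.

Original rotor: r = 47.2 / 2 = 23.6 cm
RCF = 1.118 × 10⁻⁵ × r × N²
RCF_original = 1.118 × 10⁻⁵ × 23.6 × (30800)² = 1.118 × 10⁻⁵ × 23.6 × 948,640,000 ≈ 250,296.8 × g
Target RCF = 0.75 × 250,296.8 ≈ 187,722.6 × g
Your rotor: r = 280 mm = 28.0 cm
187,722.6 = 1.118 × 10⁻⁵ × 28 × N²
N² = 187,722.6 / (31.304 × 10⁻⁵) = 599,676,080
N ≈ √599,676,080 ≈ 24,488.3

24500 RPM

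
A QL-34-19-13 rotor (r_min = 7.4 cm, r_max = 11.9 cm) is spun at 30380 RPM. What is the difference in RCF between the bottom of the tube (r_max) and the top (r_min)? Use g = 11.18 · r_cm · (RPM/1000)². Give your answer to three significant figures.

46400 x g

RCF_max = 11.18 × 11.9 × (30.38)² = 11.18 × 11.9 × 922.9444 ≈ 122,790.4 × g
RCF_min = 11.18 × 7.4 × (30.38)² = 11.18 × 7.4 × 922.9444 ≈ 76,357 × g
ΔRCF = 122,790.4 − 76,357 = 46,433.4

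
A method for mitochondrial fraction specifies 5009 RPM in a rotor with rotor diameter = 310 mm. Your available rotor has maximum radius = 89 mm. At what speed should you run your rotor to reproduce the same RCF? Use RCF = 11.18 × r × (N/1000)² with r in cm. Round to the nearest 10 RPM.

Original rotor: r = 310 mm / 2 = 155 mm = 15.5 cm
RCF = 11.18 × r × (N/1000)²
RCF_original = 11.18 × 15.5 × (5.009)² = 11.18 × 15.5 × 25.090081 ≈ 4,347.9 × g
Your rotor: r = 89 mm = 8.9 cm
4,347.9 = 11.18 × 8.9 × (N/1000)²
(N/1000)² = 4,347.9 / 99.502 = 43.69661
N = 1000 × √43.69661 ≈ 6,610.3

≈ 6610 RPM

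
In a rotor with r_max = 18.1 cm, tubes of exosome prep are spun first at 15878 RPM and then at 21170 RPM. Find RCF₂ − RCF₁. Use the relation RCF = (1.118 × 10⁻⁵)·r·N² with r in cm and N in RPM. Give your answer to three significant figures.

39700 ×g

RCF₁ = 1.118 × 10⁻⁵ × 18.1 × (15878)² = 1.118 × 10⁻⁵ × 18.1 × 252,110,884 ≈ 51,016.7 × g
RCF₂ = 1.118 × 10⁻⁵ × 18.1 × (21170)² = 1.118 × 10⁻⁵ × 18.1 × 448,168,900 ≈ 90,690.6 × g
Increase = 90,690.6 − 51,016.7 = 39,673.9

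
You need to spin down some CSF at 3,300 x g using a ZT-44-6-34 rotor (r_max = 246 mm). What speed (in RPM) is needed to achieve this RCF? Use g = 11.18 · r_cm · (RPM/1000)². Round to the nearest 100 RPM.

3500 RPM

r = 246 mm = 24.6 cm
3,300 = 11.18 × 24.6 × (N/1000)²
(N/1000)² = 3,300 / 275.028 = 11.99878
N = 1000 × √11.99878 ≈ 3,463.9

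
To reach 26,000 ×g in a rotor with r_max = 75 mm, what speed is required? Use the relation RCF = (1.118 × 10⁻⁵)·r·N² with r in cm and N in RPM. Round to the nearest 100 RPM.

≈ 17600 RPM

r = 75 mm = 7.5 cm
26,000 = 1.118 × 10⁻⁵ × 7.5 × N²
N² = 26,000 / (8.385 × 10⁻⁵) = 310,077,519
N ≈ √310,077,519 ≈ 17,609.0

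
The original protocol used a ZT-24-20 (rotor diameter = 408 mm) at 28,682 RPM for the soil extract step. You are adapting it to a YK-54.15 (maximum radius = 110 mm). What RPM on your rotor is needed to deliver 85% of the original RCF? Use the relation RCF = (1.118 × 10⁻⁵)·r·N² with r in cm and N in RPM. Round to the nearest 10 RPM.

Original rotor: r = 408 mm / 2 = 204 mm = 20.4 cm
RCF = 1.118 × 10⁻⁵ × r × N²
RCF_original = 1.118 × 10⁻⁵ × 20.4 × (28682)² = 1.118 × 10⁻⁵ × 20.4 × 822,657,124 ≈ 187,625.1 × g
Target RCF = 0.85 × 187,625.1 ≈ 159,481.3 × g
Your rotor: r = 110 mm = 11.0 cm
159,481.3 = 1.118 × 10⁻⁵ × 11 × N²
N² = 159,481.3 / (12.298 × 10⁻⁵) = 1,296,806,798
N ≈ √1,296,806,798 ≈ 36,011.2

≈ 36010 RPM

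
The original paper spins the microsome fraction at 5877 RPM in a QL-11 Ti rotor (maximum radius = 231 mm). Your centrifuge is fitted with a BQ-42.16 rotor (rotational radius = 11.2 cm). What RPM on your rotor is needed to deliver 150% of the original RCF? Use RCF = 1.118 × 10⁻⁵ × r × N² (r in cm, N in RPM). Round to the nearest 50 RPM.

Original rotor: r = 231 mm = 23.1 cm
RCF_original = 1.118 × 10⁻⁵ × 23.1 × (5877)² = 1.118 × 10⁻⁵ × 23.1 × 34,539,129 ≈ 8,920 × g
Target RCF = 1.5 × 8,920 ≈ 13,380 × g
13,380 = 1.118 × 10⁻⁵ × 11.2 × N²
N² = 13,380 / (12.5216 × 10⁻⁵) = 106,855,354
N ≈ √106,855,354 ≈ 10,337.1

≈ 10350 RPM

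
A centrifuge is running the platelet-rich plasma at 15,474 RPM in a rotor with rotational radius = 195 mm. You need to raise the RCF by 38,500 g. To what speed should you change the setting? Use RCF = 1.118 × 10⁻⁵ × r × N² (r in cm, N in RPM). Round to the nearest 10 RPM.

20400 RPM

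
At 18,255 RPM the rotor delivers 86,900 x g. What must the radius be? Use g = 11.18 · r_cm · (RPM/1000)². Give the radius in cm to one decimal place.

RCF = 11.18 × r × (N/1000)²
86900 = 11.18 × r × (18.255)²
r = 86900 / (11.18 × 333.245025) = 86900 / 3725.679 ≈ 23.325 cm

23.3 cm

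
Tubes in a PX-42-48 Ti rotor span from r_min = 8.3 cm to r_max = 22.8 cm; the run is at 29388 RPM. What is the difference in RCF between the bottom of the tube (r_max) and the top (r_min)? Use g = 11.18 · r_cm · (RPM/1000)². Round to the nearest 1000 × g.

RCF_max = 11.18 × 22.8 × (29.388)² = 11.18 × 22.8 × 863.654544 ≈ 220,149 × g
RCF_min = 11.18 × 8.3 × (29.388)² = 11.18 × 8.3 × 863.654544 ≈ 80,142 × g
ΔRCF = 220,149 − 80,142 = 140,007

≈ 140000 x g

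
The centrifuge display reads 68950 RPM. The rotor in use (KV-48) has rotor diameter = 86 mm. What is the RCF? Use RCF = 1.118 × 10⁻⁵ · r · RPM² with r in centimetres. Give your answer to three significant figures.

RCF ≈ 229000 x g

r = 86 mm / 2 = 43 mm = 4.3 cm
RCF = 1.118 × 10⁻⁵ × r × N²
RCF = 1.118 × 10⁻⁵ × 4.3 × (68950)² = 1.118 × 10⁻⁵ × 4.3 × 4,754,102,500 ≈ 228,548.7 × g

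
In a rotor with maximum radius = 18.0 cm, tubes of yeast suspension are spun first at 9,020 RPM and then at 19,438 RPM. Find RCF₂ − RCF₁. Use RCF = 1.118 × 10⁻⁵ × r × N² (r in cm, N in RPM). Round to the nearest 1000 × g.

RCF₁ = 1.118 × 10⁻⁵ × 18 × (9020)² = 1.118 × 10⁻⁵ × 18 × 81,360,400 ≈ 16,373 × g
RCF₂ = 1.118 × 10⁻⁵ × 18 × (19438)² = 1.118 × 10⁻⁵ × 18 × 377,835,844 ≈ 76,035.7 × g
Increase = 76,035.7 − 16,373 = 59,662.7

60000 g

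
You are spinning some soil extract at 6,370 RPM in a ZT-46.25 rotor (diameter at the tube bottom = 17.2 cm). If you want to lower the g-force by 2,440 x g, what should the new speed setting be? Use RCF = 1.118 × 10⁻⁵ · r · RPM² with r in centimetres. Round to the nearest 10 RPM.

N₂ ≈ 3900 RPM

r = 17.2 / 2 = 8.6 cm
Current RCF = 1.118 × 10⁻⁵ × 8.6 × (6370)² = 1.118 × 10⁻⁵ × 8.6 × 40,576,900 ≈ 3,901.4 × g
Target RCF = 3,901.4 − 2,440 = 1,461.4 × g
N² = 1,461.4 / (9.6148 × 10⁻⁵) = 15,199,484
N ≈ √15,199,484 ≈ 3,898.7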